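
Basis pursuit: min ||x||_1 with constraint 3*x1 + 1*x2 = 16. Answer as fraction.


Axis intercepts:
  x1 = 16/3, x2 = 0: L1 = 16/3
  x1 = 0, x2 = 16: L1 = 16
x* = (16/3, 0)
||x*||_1 = 16/3.

16/3


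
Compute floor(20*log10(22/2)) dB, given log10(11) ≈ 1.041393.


||x||/||e|| = 22/2 = 11.
log10(11) ≈ 1.041393.
20*log10(||x||/||e||) ≈ 20*1.041393 = 20.82786.
floor(20.82786) = 20.

20


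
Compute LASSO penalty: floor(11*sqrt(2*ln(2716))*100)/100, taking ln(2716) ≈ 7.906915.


ln(2716) ≈ 7.906915.
2*ln(n) ≈ 15.81383.
sqrt(2*ln(n)) ≈ sqrt(15.81383) ≈ 3.976661.
lambda ≈ 11*3.976661 = 43.743271.
floor(lambda*100)/100 = 43.74.

43.74


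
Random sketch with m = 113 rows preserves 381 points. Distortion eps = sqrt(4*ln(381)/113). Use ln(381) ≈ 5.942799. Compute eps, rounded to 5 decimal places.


ln(381) ≈ 5.942799.
4*ln(N)/m ≈ 4*5.942799/113 ≈ 0.21036457.
eps = sqrt(0.21036457) ≈ 0.4586552 ≈ 0.45866.

0.45866


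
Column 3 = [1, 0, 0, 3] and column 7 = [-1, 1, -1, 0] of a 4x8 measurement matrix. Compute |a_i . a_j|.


Inner product: 1*-1 + 0*1 + 0*-1 + 3*0
Products: [-1, 0, 0, 0]
Sum = -1.
|dot| = 1.

1


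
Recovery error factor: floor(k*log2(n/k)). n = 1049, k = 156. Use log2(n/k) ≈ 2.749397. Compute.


log2(n/k) = log2(1049/156) ≈ 2.749397.
k*log2(n/k) ≈ 156*2.749397 = 428.905932.
floor(428.905932) = 428.

428


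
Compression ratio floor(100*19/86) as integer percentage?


100*m/n = 100*19/86 ≈ 22.093.
floor = 22.

22


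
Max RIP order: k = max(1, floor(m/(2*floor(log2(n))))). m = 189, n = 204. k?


floor(log2(204)) = 7.
2*7 = 14.
m/(2*floor(log2(n))) = 189/14 ≈ 13.5.
floor = 13.
k = max(1, 13) = 13.

13


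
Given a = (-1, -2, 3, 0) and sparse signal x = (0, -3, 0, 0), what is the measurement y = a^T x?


Non-zero terms: ['-2*-3']
Products: [6]
y = sum = 6.

6


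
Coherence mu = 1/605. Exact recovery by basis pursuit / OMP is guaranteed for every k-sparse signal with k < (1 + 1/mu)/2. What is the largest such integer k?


1/mu = 605.
1 + 1/mu = 606.
(1 + 1/mu)/2 = 303 is an integer and the inequality is strict, so k_max = 303 - 1 = 302.

302


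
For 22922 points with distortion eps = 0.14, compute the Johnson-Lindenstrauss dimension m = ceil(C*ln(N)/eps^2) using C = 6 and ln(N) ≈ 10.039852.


ln(22922) ≈ 10.039852.
eps^2 = 0.14^2 = 0.0196.
C*ln(N)/eps^2 ≈ 6*10.039852/0.0196 ≈ 3073.4241.
m = ceil(3073.4241) = 3074.

3074


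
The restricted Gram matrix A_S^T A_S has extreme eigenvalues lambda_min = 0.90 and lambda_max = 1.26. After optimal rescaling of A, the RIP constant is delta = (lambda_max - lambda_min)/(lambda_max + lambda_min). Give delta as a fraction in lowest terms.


lambda_max - lambda_min = 1.26 - 0.90 = 0.36.
lambda_max + lambda_min = 1.26 + 0.90 = 2.16.
delta = 0.36/2.16 = 36/216 = 1/6.

1/6


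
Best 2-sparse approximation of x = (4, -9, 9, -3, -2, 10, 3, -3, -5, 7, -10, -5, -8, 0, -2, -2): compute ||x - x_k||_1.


Sorted |x_i| descending: [10, 10, 9, 9, 8, 7, 5, 5, 4, 3, 3, 3, 2, 2, 2, 0]
Keep top 2: [10, 10]
Tail entries: [9, 9, 8, 7, 5, 5, 4, 3, 3, 3, 2, 2, 2, 0]
L1 error = sum of tail = 62.

62


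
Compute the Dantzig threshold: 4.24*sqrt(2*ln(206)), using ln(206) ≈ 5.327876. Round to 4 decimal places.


ln(206) ≈ 5.327876.
2*ln(n) ≈ 10.655752.
sqrt(2*ln(n)) ≈ sqrt(10.655752) ≈ 3.264315.
threshold ≈ 4.24*3.264315 = 13.8406956 ≈ 13.8407.

13.8407


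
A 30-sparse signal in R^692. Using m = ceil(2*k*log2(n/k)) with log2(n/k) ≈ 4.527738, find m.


log2(n/k) = log2(692/30) ≈ 4.527738.
2*k*log2(n/k) ≈ 2*30*4.527738 = 271.66428.
m = ceil(271.66428) = 272.

272


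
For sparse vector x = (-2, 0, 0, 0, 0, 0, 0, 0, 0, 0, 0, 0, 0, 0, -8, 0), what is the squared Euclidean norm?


Non-zero entries: [(0, -2), (14, -8)]
Squares: [4, 64]
||x||_2^2 = sum = 68.

68


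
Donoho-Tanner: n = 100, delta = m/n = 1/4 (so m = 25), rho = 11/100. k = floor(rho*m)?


m = 1/4*100 = 25.
rho = 11/100.
rho*m = 11/100*25 = 2.75.
k = floor(2.75) = 2.

2


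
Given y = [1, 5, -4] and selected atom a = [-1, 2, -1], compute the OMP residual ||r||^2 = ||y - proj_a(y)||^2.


a^T a = 6.
a^T y = 13.
coeff = 13/6 = 13/6.
||r||^2 = 83/6.

83/6


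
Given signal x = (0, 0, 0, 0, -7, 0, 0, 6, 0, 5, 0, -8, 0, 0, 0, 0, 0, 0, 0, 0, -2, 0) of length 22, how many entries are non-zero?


Non-zero positions: [4, 7, 9, 11, 20].
Sparsity = 5.

5


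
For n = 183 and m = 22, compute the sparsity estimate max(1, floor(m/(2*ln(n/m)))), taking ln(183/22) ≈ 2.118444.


n/m = 183/22.
ln(n/m) ≈ 2.118444.
2*ln(n/m) ≈ 4.236888.
m/(2*ln(n/m)) ≈ 22/4.236888 ≈ 5.1925.
floor = 5.
k_max = max(1, 5) = 5.

5


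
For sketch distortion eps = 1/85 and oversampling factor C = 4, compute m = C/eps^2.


1/eps = 85.
(1/eps)^2 = 7225.
m = 4*7225 = 28900.

28900


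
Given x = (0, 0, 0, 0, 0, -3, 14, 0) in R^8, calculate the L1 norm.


Non-zero entries: [(5, -3), (6, 14)]
Absolute values: [3, 14]
||x||_1 = sum = 17.

17


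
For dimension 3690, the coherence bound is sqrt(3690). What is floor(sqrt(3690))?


60^2 = 3600 <= 3690 < 3721 = 61^2, so 60 <= sqrt(3690) < 61.
floor(sqrt(3690)) = 60.

60


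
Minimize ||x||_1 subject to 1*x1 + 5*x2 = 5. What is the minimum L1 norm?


Axis intercepts:
  x1 = 5, x2 = 0: L1 = 5
  x1 = 0, x2 = 1: L1 = 1
x* = (0, 1)
||x*||_1 = 1.

1


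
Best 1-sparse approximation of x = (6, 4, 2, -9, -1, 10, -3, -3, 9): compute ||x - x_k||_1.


Sorted |x_i| descending: [10, 9, 9, 6, 4, 3, 3, 2, 1]
Keep top 1: [10]
Tail entries: [9, 9, 6, 4, 3, 3, 2, 1]
L1 error = sum of tail = 37.

37


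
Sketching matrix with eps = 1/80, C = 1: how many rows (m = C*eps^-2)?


1/eps = 80.
(1/eps)^2 = 6400.
m = 1*6400 = 6400.

6400


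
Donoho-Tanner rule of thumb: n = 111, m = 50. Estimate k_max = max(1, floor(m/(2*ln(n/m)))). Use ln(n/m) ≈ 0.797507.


n/m = 111/50.
ln(n/m) ≈ 0.797507.
2*ln(n/m) ≈ 1.595014.
m/(2*ln(n/m)) ≈ 50/1.595014 ≈ 31.3477.
floor = 31.
k_max = max(1, 31) = 31.

31


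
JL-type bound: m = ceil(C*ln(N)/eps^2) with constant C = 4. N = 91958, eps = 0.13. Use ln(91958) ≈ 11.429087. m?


ln(91958) ≈ 11.429087.
eps^2 = 0.13^2 = 0.0169.
C*ln(N)/eps^2 ≈ 4*11.429087/0.0169 ≈ 2705.1093.
m = ceil(2705.1093) = 2706.

2706


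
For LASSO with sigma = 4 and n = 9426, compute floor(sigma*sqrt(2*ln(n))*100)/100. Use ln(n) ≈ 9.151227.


ln(9426) ≈ 9.151227.
2*ln(n) ≈ 18.302454.
sqrt(2*ln(n)) ≈ sqrt(18.302454) ≈ 4.278137.
lambda ≈ 4*4.278137 = 17.112548.
floor(lambda*100)/100 = 17.11.

17.11


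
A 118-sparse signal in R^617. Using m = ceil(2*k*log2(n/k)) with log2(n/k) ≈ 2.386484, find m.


log2(n/k) = log2(617/118) ≈ 2.386484.
2*k*log2(n/k) ≈ 2*118*2.386484 = 563.210224.
m = ceil(563.210224) = 564.

564


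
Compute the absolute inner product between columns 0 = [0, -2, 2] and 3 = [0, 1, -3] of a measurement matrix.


Inner product: 0*0 + -2*1 + 2*-3
Products: [0, -2, -6]
Sum = -8.
|dot| = 8.

8


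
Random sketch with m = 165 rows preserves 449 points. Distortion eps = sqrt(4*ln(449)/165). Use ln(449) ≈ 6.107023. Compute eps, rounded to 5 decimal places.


ln(449) ≈ 6.107023.
4*ln(N)/m ≈ 4*6.107023/165 ≈ 0.14804904.
eps = sqrt(0.14804904) ≈ 0.3847714 ≈ 0.38477.

0.38477


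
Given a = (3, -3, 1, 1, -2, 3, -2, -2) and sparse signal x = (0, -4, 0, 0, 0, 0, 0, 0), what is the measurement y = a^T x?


Non-zero terms: ['-3*-4']
Products: [12]
y = sum = 12.

12


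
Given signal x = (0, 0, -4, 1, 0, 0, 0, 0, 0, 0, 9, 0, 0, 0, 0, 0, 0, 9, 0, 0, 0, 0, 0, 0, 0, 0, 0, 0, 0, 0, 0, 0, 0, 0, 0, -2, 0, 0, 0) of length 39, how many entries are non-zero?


Non-zero positions: [2, 3, 10, 17, 35].
Sparsity = 5.

5


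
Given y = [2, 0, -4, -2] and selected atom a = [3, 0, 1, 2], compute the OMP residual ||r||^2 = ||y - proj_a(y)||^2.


a^T a = 14.
a^T y = -2.
coeff = -2/14 = -1/7.
||r||^2 = 166/7.

166/7


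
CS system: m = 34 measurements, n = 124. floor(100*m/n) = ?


100*m/n = 100*34/124 ≈ 27.4194.
floor = 27.

27


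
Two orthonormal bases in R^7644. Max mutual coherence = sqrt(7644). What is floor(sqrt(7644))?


87^2 = 7569 <= 7644 < 7744 = 88^2, so 87 <= sqrt(7644) < 88.
floor(sqrt(7644)) = 87.

87


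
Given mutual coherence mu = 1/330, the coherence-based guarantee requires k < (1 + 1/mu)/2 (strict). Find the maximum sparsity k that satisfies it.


1/mu = 330.
1 + 1/mu = 331.
(1 + 1/mu)/2 = 165.5 is not an integer, so k_max = floor(165.5) = 165.

165


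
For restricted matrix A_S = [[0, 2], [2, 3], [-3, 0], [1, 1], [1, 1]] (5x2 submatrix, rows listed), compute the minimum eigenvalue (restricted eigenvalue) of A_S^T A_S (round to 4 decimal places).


A_S^T A_S = [[15, 8], [8, 15]].
trace = 30.
det = 161.
disc = trace^2 - 4*det = 900 - 4*161 = 256.
sqrt(256) = 16.
lam_min = (30 - 16)/2 = 7 = 7.0000.

7.0000


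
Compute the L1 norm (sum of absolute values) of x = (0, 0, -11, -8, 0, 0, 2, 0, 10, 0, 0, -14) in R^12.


Non-zero entries: [(2, -11), (3, -8), (6, 2), (8, 10), (11, -14)]
Absolute values: [11, 8, 2, 10, 14]
||x||_1 = sum = 45.

45


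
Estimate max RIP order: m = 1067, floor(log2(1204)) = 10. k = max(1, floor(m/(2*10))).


floor(log2(1204)) = 10.
2*10 = 20.
m/(2*floor(log2(n))) = 1067/20 ≈ 53.35.
floor = 53.
k = max(1, 53) = 53.

53


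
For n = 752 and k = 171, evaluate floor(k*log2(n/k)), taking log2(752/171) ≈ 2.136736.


log2(n/k) = log2(752/171) ≈ 2.136736.
k*log2(n/k) ≈ 171*2.136736 = 365.381856.
floor(365.381856) = 365.

365


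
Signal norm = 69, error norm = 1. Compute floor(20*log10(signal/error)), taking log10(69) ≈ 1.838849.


||x||/||e|| = 69/1 = 69.
log10(69) ≈ 1.838849.
20*log10(||x||/||e||) ≈ 20*1.838849 = 36.77698.
floor(36.77698) = 36.

36


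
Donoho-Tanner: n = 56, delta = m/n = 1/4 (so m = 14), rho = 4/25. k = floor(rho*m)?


m = 1/4*56 = 14.
rho = 4/25.
rho*m = 4/25*14 = 2.24.
k = floor(2.24) = 2.

2


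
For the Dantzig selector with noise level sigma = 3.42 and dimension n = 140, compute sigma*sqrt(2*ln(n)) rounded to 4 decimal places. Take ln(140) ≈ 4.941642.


ln(140) ≈ 4.941642.
2*ln(n) ≈ 9.883284.
sqrt(2*ln(n)) ≈ sqrt(9.883284) ≈ 3.143769.
threshold ≈ 3.42*3.143769 = 10.75168998 ≈ 10.7517.

10.7517


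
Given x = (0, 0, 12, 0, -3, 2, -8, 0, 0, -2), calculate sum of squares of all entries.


Non-zero entries: [(2, 12), (4, -3), (5, 2), (6, -8), (9, -2)]
Squares: [144, 9, 4, 64, 4]
||x||_2^2 = sum = 225.

225


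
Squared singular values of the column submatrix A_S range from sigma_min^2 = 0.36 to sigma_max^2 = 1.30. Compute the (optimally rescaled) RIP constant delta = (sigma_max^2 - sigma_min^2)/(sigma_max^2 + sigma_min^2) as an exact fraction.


lambda_max - lambda_min = 1.30 - 0.36 = 0.94.
lambda_max + lambda_min = 1.30 + 0.36 = 1.66.
delta = 0.94/1.66 = 94/166 = 47/83.

47/83


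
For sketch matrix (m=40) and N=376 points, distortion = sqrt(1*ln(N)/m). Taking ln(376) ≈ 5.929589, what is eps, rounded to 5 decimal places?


ln(376) ≈ 5.929589.
1*ln(N)/m ≈ 1*5.929589/40 ≈ 0.14823972.
eps = sqrt(0.14823972) ≈ 0.3850191 ≈ 0.38502.

0.38502


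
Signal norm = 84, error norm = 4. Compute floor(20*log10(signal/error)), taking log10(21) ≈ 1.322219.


||x||/||e|| = 84/4 = 21.
log10(21) ≈ 1.322219.
20*log10(||x||/||e||) ≈ 20*1.322219 = 26.44438.
floor(26.44438) = 26.

26


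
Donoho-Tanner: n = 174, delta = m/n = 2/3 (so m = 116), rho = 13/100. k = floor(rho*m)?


m = 2/3*174 = 116.
rho = 13/100.
rho*m = 13/100*116 = 15.08.
k = floor(15.08) = 15.

15


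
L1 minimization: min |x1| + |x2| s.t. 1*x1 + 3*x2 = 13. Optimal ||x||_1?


Axis intercepts:
  x1 = 13, x2 = 0: L1 = 13
  x1 = 0, x2 = 13/3: L1 = 13/3
x* = (0, 13/3)
||x*||_1 = 13/3.

13/3


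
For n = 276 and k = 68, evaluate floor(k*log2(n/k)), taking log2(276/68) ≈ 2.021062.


log2(n/k) = log2(276/68) ≈ 2.021062.
k*log2(n/k) ≈ 68*2.021062 = 137.432216.
floor(137.432216) = 137.

137


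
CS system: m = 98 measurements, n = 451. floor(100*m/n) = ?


100*m/n = 100*98/451 ≈ 21.7295.
floor = 21.

21


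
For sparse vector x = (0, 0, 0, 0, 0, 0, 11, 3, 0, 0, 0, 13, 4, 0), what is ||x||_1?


Non-zero entries: [(6, 11), (7, 3), (11, 13), (12, 4)]
Absolute values: [11, 3, 13, 4]
||x||_1 = sum = 31.

31


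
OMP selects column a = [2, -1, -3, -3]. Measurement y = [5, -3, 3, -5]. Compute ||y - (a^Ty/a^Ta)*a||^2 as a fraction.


a^T a = 23.
a^T y = 19.
coeff = 19/23 = 19/23.
||r||^2 = 1203/23.

1203/23


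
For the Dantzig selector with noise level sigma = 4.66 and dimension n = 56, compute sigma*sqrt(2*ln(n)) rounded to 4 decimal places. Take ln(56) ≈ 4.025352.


ln(56) ≈ 4.025352.
2*ln(n) ≈ 8.050704.
sqrt(2*ln(n)) ≈ sqrt(8.050704) ≈ 2.837376.
threshold ≈ 4.66*2.837376 = 13.22217216 ≈ 13.2222.

13.2222


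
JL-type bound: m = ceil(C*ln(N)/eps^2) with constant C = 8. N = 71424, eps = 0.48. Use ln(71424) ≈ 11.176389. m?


ln(71424) ≈ 11.176389.
eps^2 = 0.48^2 = 0.2304.
C*ln(N)/eps^2 ≈ 8*11.176389/0.2304 ≈ 388.0691.
m = ceil(388.0691) = 389.

389


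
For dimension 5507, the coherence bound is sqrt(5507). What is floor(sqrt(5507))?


74^2 = 5476 <= 5507 < 5625 = 75^2, so 74 <= sqrt(5507) < 75.
floor(sqrt(5507)) = 74.

74


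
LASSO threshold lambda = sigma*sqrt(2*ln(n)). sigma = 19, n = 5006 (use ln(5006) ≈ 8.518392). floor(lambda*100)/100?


ln(5006) ≈ 8.518392.
2*ln(n) ≈ 17.036784.
sqrt(2*ln(n)) ≈ sqrt(17.036784) ≈ 4.127564.
lambda ≈ 19*4.127564 = 78.423716.
floor(lambda*100)/100 = 78.42.

78.42


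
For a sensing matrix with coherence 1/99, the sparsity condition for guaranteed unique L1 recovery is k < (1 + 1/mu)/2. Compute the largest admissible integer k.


1/mu = 99.
1 + 1/mu = 100.
(1 + 1/mu)/2 = 50 is an integer and the inequality is strict, so k_max = 50 - 1 = 49.

49


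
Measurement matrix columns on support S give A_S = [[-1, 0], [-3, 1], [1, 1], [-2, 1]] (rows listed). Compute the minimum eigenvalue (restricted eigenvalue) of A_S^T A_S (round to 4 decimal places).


A_S^T A_S = [[15, -4], [-4, 3]].
trace = 18.
det = 29.
disc = trace^2 - 4*det = 324 - 4*29 = 208.
sqrt(208) ≈ 14.422205.
lam_min = (18 - sqrt(208))/2 ≈ (18 - 14.422205)/2 = 1.7888975 ≈ 1.7889.

1.7889


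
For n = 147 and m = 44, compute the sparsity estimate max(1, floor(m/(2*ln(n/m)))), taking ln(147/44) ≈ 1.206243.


n/m = 147/44.
ln(n/m) ≈ 1.206243.
2*ln(n/m) ≈ 2.412486.
m/(2*ln(n/m)) ≈ 44/2.412486 ≈ 18.2384.
floor = 18.
k_max = max(1, 18) = 18.

18


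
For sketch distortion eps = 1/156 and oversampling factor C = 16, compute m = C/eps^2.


1/eps = 156.
(1/eps)^2 = 24336.
m = 16*24336 = 389376.

389376


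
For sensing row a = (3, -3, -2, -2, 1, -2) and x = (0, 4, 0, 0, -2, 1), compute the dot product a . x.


Non-zero terms: ['-3*4', '1*-2', '-2*1']
Products: [-12, -2, -2]
y = sum = -16.

-16


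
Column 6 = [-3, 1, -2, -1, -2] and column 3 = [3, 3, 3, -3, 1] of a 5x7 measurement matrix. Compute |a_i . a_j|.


Inner product: -3*3 + 1*3 + -2*3 + -1*-3 + -2*1
Products: [-9, 3, -6, 3, -2]
Sum = -11.
|dot| = 11.

11


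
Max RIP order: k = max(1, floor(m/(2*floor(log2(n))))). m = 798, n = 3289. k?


floor(log2(3289)) = 11.
2*11 = 22.
m/(2*floor(log2(n))) = 798/22 ≈ 36.2727.
floor = 36.
k = max(1, 36) = 36.

36


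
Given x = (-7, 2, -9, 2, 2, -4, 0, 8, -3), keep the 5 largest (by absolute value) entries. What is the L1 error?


Sorted |x_i| descending: [9, 8, 7, 4, 3, 2, 2, 2, 0]
Keep top 5: [9, 8, 7, 4, 3]
Tail entries: [2, 2, 2, 0]
L1 error = sum of tail = 6.

6


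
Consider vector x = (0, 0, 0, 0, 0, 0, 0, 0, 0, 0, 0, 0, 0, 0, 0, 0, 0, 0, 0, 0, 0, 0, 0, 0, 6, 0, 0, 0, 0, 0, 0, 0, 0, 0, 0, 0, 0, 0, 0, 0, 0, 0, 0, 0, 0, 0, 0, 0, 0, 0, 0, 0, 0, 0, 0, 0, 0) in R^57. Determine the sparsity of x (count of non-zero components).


Non-zero positions: [24].
Sparsity = 1.

1


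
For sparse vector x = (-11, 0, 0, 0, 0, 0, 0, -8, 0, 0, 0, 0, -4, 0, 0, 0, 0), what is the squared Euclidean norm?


Non-zero entries: [(0, -11), (7, -8), (12, -4)]
Squares: [121, 64, 16]
||x||_2^2 = sum = 201.

201


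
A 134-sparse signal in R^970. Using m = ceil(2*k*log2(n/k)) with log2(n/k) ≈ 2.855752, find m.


log2(n/k) = log2(970/134) ≈ 2.855752.
2*k*log2(n/k) ≈ 2*134*2.855752 = 765.341536.
m = ceil(765.341536) = 766.

766


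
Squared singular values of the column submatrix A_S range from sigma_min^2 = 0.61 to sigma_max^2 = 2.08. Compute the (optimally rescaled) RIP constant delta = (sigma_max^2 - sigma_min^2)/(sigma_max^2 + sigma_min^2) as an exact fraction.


lambda_max - lambda_min = 2.08 - 0.61 = 1.47.
lambda_max + lambda_min = 2.08 + 0.61 = 2.69.
delta = 1.47/2.69 = 147/269.

147/269


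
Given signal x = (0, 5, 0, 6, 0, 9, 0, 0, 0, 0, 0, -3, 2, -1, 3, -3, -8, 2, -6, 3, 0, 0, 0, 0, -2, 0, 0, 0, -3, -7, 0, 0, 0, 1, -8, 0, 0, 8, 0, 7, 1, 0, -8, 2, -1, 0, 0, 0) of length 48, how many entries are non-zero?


Non-zero positions: [1, 3, 5, 11, 12, 13, 14, 15, 16, 17, 18, 19, 24, 28, 29, 33, 34, 37, 39, 40, 42, 43, 44].
Sparsity = 23.

23


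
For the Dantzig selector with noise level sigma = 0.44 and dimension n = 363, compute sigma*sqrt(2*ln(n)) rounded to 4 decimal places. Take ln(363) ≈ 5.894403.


ln(363) ≈ 5.894403.
2*ln(n) ≈ 11.788806.
sqrt(2*ln(n)) ≈ sqrt(11.788806) ≈ 3.433483.
threshold ≈ 0.44*3.433483 = 1.51073252 ≈ 1.5107.

1.5107


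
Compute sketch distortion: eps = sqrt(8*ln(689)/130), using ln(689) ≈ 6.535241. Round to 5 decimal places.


ln(689) ≈ 6.535241.
8*ln(N)/m ≈ 8*6.535241/130 ≈ 0.40216868.
eps = sqrt(0.40216868) ≈ 0.6341677 ≈ 0.63417.

0.63417


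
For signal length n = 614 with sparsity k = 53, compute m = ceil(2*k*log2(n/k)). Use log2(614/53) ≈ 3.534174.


log2(n/k) = log2(614/53) ≈ 3.534174.
2*k*log2(n/k) ≈ 2*53*3.534174 = 374.622444.
m = ceil(374.622444) = 375.

375


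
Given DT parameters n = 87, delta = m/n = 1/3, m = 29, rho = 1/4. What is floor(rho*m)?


m = 1/3*87 = 29.
rho = 1/4.
rho*m = 1/4*29 = 7.25.
k = floor(7.25) = 7.

7


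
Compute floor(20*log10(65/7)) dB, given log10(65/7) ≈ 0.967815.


||x||/||e|| = 65/7.
log10(65/7) ≈ 0.967815.
20*log10(||x||/||e||) ≈ 20*0.967815 = 19.3563.
floor(19.3563) = 19.

19


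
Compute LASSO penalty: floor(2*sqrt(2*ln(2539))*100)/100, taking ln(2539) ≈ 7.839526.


ln(2539) ≈ 7.839526.
2*ln(n) ≈ 15.679052.
sqrt(2*ln(n)) ≈ sqrt(15.679052) ≈ 3.959678.
lambda ≈ 2*3.959678 = 7.919356.
floor(lambda*100)/100 = 7.91.

7.91


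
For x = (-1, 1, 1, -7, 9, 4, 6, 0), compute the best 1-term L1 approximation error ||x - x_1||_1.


Sorted |x_i| descending: [9, 7, 6, 4, 1, 1, 1, 0]
Keep top 1: [9]
Tail entries: [7, 6, 4, 1, 1, 1, 0]
L1 error = sum of tail = 20.

20


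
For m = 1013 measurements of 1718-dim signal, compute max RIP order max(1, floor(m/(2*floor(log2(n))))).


floor(log2(1718)) = 10.
2*10 = 20.
m/(2*floor(log2(n))) = 1013/20 ≈ 50.65.
floor = 50.
k = max(1, 50) = 50.

50


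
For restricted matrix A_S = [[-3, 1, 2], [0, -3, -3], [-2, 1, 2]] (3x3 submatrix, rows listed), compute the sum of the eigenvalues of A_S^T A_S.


Sum of eigenvalues of A_S^T A_S = trace(A_S^T A_S) = sum of squared column norms of A_S.
A_S^T A_S diagonal: [13, 11, 17].
trace = 13 + 11 + 17 = 41.

41


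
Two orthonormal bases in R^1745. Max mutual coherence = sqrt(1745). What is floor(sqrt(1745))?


41^2 = 1681 <= 1745 < 1764 = 42^2, so 41 <= sqrt(1745) < 42.
floor(sqrt(1745)) = 41.

41


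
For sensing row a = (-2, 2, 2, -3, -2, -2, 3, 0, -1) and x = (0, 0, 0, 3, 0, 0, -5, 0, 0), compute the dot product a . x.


Non-zero terms: ['-3*3', '3*-5']
Products: [-9, -15]
y = sum = -24.

-24


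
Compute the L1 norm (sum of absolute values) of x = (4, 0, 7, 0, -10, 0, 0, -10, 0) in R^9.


Non-zero entries: [(0, 4), (2, 7), (4, -10), (7, -10)]
Absolute values: [4, 7, 10, 10]
||x||_1 = sum = 31.

31


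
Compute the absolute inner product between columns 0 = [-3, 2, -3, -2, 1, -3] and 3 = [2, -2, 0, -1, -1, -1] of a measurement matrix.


Inner product: -3*2 + 2*-2 + -3*0 + -2*-1 + 1*-1 + -3*-1
Products: [-6, -4, 0, 2, -1, 3]
Sum = -6.
|dot| = 6.

6


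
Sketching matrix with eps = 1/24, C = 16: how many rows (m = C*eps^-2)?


1/eps = 24.
(1/eps)^2 = 576.
m = 16*576 = 9216.

9216


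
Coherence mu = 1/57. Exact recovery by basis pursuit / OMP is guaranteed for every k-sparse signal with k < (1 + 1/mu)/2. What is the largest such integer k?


1/mu = 57.
1 + 1/mu = 58.
(1 + 1/mu)/2 = 29 is an integer and the inequality is strict, so k_max = 29 - 1 = 28.

28


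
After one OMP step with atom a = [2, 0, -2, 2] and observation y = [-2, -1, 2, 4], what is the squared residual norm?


a^T a = 12.
a^T y = 0.
coeff = 0/12 = 0.
||r||^2 = 25.

25


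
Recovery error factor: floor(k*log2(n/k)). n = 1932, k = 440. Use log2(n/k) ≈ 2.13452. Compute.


log2(n/k) = log2(1932/440) ≈ 2.13452.
k*log2(n/k) ≈ 440*2.13452 = 939.1888.
floor(939.1888) = 939.

939


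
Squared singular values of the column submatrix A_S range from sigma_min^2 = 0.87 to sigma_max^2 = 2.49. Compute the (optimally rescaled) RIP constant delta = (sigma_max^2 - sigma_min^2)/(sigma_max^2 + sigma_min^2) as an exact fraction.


lambda_max - lambda_min = 2.49 - 0.87 = 1.62.
lambda_max + lambda_min = 2.49 + 0.87 = 3.36.
delta = 1.62/3.36 = 162/336 = 27/56.

27/56


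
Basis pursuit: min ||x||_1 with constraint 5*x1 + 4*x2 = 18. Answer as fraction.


Axis intercepts:
  x1 = 18/5, x2 = 0: L1 = 18/5
  x1 = 0, x2 = 9/2: L1 = 9/2
x* = (18/5, 0)
||x*||_1 = 18/5.

18/5


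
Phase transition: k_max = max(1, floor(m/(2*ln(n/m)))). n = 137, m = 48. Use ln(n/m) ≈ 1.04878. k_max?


n/m = 137/48.
ln(n/m) ≈ 1.04878.
2*ln(n/m) ≈ 2.09756.
m/(2*ln(n/m)) ≈ 48/2.09756 ≈ 22.8837.
floor = 22.
k_max = max(1, 22) = 22.

22


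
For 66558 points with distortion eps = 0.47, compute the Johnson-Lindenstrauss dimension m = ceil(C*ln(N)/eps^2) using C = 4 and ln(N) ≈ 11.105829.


ln(66558) ≈ 11.105829.
eps^2 = 0.47^2 = 0.2209.
C*ln(N)/eps^2 ≈ 4*11.105829/0.2209 ≈ 201.1015.
m = ceil(201.1015) = 202.

202


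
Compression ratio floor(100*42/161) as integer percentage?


100*m/n = 100*42/161 ≈ 26.087.
floor = 26.

26


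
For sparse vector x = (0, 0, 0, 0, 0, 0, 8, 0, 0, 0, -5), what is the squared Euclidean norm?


Non-zero entries: [(6, 8), (10, -5)]
Squares: [64, 25]
||x||_2^2 = sum = 89.

89


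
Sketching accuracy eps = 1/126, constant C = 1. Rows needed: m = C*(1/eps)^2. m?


1/eps = 126.
(1/eps)^2 = 15876.
m = 1*15876 = 15876.

15876


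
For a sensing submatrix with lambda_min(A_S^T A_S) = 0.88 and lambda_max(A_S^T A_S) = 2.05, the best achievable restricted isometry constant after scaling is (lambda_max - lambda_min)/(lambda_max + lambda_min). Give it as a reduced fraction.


lambda_max - lambda_min = 2.05 - 0.88 = 1.17.
lambda_max + lambda_min = 2.05 + 0.88 = 2.93.
delta = 1.17/2.93 = 117/293.

117/293


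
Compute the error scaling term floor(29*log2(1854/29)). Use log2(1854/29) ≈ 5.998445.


log2(n/k) = log2(1854/29) ≈ 5.998445.
k*log2(n/k) ≈ 29*5.998445 = 173.954905.
floor(173.954905) = 173.

173


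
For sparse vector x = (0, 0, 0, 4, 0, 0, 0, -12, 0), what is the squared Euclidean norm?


Non-zero entries: [(3, 4), (7, -12)]
Squares: [16, 144]
||x||_2^2 = sum = 160.

160


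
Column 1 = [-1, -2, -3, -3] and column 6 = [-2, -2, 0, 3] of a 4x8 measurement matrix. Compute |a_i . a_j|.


Inner product: -1*-2 + -2*-2 + -3*0 + -3*3
Products: [2, 4, 0, -9]
Sum = -3.
|dot| = 3.

3


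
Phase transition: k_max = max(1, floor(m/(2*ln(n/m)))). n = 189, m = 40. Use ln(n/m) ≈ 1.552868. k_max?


n/m = 189/40.
ln(n/m) ≈ 1.552868.
2*ln(n/m) ≈ 3.105736.
m/(2*ln(n/m)) ≈ 40/3.105736 ≈ 12.8794.
floor = 12.
k_max = max(1, 12) = 12.

12


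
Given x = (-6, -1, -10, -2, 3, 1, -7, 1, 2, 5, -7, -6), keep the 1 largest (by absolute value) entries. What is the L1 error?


Sorted |x_i| descending: [10, 7, 7, 6, 6, 5, 3, 2, 2, 1, 1, 1]
Keep top 1: [10]
Tail entries: [7, 7, 6, 6, 5, 3, 2, 2, 1, 1, 1]
L1 error = sum of tail = 41.

41


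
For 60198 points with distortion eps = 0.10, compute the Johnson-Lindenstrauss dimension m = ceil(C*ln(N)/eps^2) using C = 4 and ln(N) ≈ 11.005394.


ln(60198) ≈ 11.005394.
eps^2 = 0.10^2 = 0.01.
C*ln(N)/eps^2 ≈ 4*11.005394/0.01 ≈ 4402.1576.
m = ceil(4402.1576) = 4403.

4403


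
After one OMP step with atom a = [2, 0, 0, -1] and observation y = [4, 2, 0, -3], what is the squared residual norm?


a^T a = 5.
a^T y = 11.
coeff = 11/5 = 11/5.
||r||^2 = 24/5.

24/5


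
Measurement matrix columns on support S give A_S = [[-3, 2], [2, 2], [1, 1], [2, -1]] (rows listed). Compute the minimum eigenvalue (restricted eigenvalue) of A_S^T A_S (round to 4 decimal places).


A_S^T A_S = [[18, -3], [-3, 10]].
trace = 28.
det = 171.
disc = trace^2 - 4*det = 784 - 4*171 = 100.
sqrt(100) = 10.
lam_min = (28 - 10)/2 = 9 = 9.0000.

9.0000


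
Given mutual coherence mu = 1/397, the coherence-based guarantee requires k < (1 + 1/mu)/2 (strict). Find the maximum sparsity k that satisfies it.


1/mu = 397.
1 + 1/mu = 398.
(1 + 1/mu)/2 = 199 is an integer and the inequality is strict, so k_max = 199 - 1 = 198.

198


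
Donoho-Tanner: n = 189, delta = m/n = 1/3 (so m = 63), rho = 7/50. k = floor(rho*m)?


m = 1/3*189 = 63.
rho = 7/50.
rho*m = 7/50*63 = 8.82.
k = floor(8.82) = 8.

8


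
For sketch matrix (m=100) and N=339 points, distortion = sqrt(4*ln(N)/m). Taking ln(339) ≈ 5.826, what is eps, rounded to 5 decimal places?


ln(339) ≈ 5.826.
4*ln(N)/m ≈ 4*5.826/100 ≈ 0.23304.
eps = sqrt(0.23304) ≈ 0.4827422 ≈ 0.48274.

0.48274


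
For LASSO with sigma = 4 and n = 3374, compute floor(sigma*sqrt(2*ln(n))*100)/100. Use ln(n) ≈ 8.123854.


ln(3374) ≈ 8.123854.
2*ln(n) ≈ 16.247708.
sqrt(2*ln(n)) ≈ sqrt(16.247708) ≈ 4.030845.
lambda ≈ 4*4.030845 = 16.12338.
floor(lambda*100)/100 = 16.12.

16.12


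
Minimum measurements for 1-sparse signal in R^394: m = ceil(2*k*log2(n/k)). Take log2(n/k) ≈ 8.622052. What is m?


log2(n/k) = log2(394/1) ≈ 8.622052.
2*k*log2(n/k) ≈ 2*1*8.622052 = 17.244104.
m = ceil(17.244104) = 18.

18


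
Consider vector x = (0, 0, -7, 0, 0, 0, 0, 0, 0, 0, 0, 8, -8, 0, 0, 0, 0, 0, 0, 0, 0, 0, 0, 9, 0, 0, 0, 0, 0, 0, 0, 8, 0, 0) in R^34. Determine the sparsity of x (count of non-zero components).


Non-zero positions: [2, 11, 12, 23, 31].
Sparsity = 5.

5


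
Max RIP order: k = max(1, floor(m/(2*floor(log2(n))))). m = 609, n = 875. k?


floor(log2(875)) = 9.
2*9 = 18.
m/(2*floor(log2(n))) = 609/18 ≈ 33.8333.
floor = 33.
k = max(1, 33) = 33.

33


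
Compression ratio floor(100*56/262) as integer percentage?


100*m/n = 100*56/262 ≈ 21.374.
floor = 21.

21


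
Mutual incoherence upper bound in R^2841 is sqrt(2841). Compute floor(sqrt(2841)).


53^2 = 2809 <= 2841 < 2916 = 54^2, so 53 <= sqrt(2841) < 54.
floor(sqrt(2841)) = 53.

53


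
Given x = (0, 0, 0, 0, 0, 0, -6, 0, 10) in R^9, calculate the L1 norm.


Non-zero entries: [(6, -6), (8, 10)]
Absolute values: [6, 10]
||x||_1 = sum = 16.

16


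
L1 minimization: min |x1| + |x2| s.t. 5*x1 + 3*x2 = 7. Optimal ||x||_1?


Axis intercepts:
  x1 = 7/5, x2 = 0: L1 = 7/5
  x1 = 0, x2 = 7/3: L1 = 7/3
x* = (7/5, 0)
||x*||_1 = 7/5.

7/5


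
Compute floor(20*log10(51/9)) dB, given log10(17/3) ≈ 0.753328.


||x||/||e|| = 51/9 = 17/3.
log10(17/3) ≈ 0.753328.
20*log10(||x||/||e||) ≈ 20*0.753328 = 15.06656.
floor(15.06656) = 15.

15


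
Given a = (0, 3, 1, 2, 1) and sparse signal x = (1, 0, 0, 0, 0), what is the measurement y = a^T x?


Non-zero terms: ['0*1']
Products: [0]
y = sum = 0.

0


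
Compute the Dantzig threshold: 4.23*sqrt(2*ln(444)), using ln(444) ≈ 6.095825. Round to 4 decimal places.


ln(444) ≈ 6.095825.
2*ln(n) ≈ 12.19165.
sqrt(2*ln(n)) ≈ sqrt(12.19165) ≈ 3.491654.
threshold ≈ 4.23*3.491654 = 14.76969642 ≈ 14.7697.

14.7697


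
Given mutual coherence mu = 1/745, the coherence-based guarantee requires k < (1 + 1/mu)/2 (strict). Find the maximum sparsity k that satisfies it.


1/mu = 745.
1 + 1/mu = 746.
(1 + 1/mu)/2 = 373 is an integer and the inequality is strict, so k_max = 373 - 1 = 372.

372


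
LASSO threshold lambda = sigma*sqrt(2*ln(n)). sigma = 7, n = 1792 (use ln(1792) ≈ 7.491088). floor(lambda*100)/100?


ln(1792) ≈ 7.491088.
2*ln(n) ≈ 14.982176.
sqrt(2*ln(n)) ≈ sqrt(14.982176) ≈ 3.870682.
lambda ≈ 7*3.870682 = 27.094774.
floor(lambda*100)/100 = 27.09.

27.09


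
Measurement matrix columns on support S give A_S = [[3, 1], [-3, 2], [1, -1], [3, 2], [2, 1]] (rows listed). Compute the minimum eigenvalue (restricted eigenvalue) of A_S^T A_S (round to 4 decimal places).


A_S^T A_S = [[32, 4], [4, 11]].
trace = 43.
det = 336.
disc = trace^2 - 4*det = 1849 - 4*336 = 505.
sqrt(505) ≈ 22.472205.
lam_min = (43 - sqrt(505))/2 ≈ (43 - 22.472205)/2 = 10.2638975 ≈ 10.2639.

10.2639


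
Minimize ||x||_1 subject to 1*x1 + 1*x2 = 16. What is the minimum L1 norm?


Axis intercepts:
  x1 = 16, x2 = 0: L1 = 16
  x1 = 0, x2 = 16: L1 = 16
x* = (16, 0)
||x*||_1 = 16.

16


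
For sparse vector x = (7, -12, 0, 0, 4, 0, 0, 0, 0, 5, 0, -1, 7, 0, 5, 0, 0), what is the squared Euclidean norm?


Non-zero entries: [(0, 7), (1, -12), (4, 4), (9, 5), (11, -1), (12, 7), (14, 5)]
Squares: [49, 144, 16, 25, 1, 49, 25]
||x||_2^2 = sum = 309.

309


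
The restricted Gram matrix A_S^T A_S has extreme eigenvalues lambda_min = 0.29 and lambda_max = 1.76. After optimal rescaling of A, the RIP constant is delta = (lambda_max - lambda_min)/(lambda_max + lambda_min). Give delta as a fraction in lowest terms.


lambda_max - lambda_min = 1.76 - 0.29 = 1.47.
lambda_max + lambda_min = 1.76 + 0.29 = 2.05.
delta = 1.47/2.05 = 147/205.

147/205


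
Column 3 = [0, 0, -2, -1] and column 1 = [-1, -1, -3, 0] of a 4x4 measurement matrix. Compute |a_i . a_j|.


Inner product: 0*-1 + 0*-1 + -2*-3 + -1*0
Products: [0, 0, 6, 0]
Sum = 6.
|dot| = 6.

6


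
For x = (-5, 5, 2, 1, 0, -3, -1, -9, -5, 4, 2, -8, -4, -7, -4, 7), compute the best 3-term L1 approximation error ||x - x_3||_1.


Sorted |x_i| descending: [9, 8, 7, 7, 5, 5, 5, 4, 4, 4, 3, 2, 2, 1, 1, 0]
Keep top 3: [9, 8, 7]
Tail entries: [7, 5, 5, 5, 4, 4, 4, 3, 2, 2, 1, 1, 0]
L1 error = sum of tail = 43.

43


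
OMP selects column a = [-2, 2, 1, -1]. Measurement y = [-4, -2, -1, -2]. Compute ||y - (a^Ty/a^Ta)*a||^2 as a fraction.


a^T a = 10.
a^T y = 5.
coeff = 5/10 = 1/2.
||r||^2 = 45/2.

45/2


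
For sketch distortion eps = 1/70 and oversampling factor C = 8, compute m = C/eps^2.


1/eps = 70.
(1/eps)^2 = 4900.
m = 8*4900 = 39200.

39200


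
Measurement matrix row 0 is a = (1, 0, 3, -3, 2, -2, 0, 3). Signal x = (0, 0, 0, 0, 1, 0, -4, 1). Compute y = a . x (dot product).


Non-zero terms: ['2*1', '0*-4', '3*1']
Products: [2, 0, 3]
y = sum = 5.

5


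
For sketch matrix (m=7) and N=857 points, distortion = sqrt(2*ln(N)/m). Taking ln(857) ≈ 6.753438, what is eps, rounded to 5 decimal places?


ln(857) ≈ 6.753438.
2*ln(N)/m ≈ 2*6.753438/7 ≈ 1.92955371.
eps = sqrt(1.92955371) ≈ 1.3890838 ≈ 1.38908.

1.38908


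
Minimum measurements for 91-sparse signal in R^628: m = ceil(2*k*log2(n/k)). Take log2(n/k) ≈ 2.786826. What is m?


log2(n/k) = log2(628/91) ≈ 2.786826.
2*k*log2(n/k) ≈ 2*91*2.786826 = 507.202332.
m = ceil(507.202332) = 508.

508


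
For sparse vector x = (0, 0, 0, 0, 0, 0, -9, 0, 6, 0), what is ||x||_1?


Non-zero entries: [(6, -9), (8, 6)]
Absolute values: [9, 6]
||x||_1 = sum = 15.

15


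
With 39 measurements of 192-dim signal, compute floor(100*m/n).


100*m/n = 100*39/192 ≈ 20.3125.
floor = 20.

20


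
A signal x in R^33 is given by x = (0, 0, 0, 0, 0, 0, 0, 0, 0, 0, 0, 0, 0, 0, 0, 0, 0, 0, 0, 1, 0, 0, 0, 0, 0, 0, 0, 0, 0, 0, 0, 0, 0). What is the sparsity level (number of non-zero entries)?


Non-zero positions: [19].
Sparsity = 1.

1


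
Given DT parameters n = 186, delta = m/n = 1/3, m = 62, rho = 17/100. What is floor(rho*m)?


m = 1/3*186 = 62.
rho = 17/100.
rho*m = 17/100*62 = 10.54.
k = floor(10.54) = 10.

10


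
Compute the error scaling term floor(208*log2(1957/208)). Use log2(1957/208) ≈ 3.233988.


log2(n/k) = log2(1957/208) ≈ 3.233988.
k*log2(n/k) ≈ 208*3.233988 = 672.669504.
floor(672.669504) = 672.

672


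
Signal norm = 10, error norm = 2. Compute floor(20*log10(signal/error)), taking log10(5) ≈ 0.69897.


||x||/||e|| = 10/2 = 5.
log10(5) ≈ 0.69897.
20*log10(||x||/||e||) ≈ 20*0.69897 = 13.9794.
floor(13.9794) = 13.

13


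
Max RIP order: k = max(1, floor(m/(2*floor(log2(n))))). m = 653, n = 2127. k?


floor(log2(2127)) = 11.
2*11 = 22.
m/(2*floor(log2(n))) = 653/22 ≈ 29.6818.
floor = 29.
k = max(1, 29) = 29.

29


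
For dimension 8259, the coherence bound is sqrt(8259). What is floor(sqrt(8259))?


90^2 = 8100 <= 8259 < 8281 = 91^2, so 90 <= sqrt(8259) < 91.
floor(sqrt(8259)) = 90.

90


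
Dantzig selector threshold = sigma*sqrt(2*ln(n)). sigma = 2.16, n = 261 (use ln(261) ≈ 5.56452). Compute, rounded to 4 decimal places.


ln(261) ≈ 5.56452.
2*ln(n) ≈ 11.12904.
sqrt(2*ln(n)) ≈ sqrt(11.12904) ≈ 3.336022.
threshold ≈ 2.16*3.336022 = 7.20580752 ≈ 7.2058.

7.2058


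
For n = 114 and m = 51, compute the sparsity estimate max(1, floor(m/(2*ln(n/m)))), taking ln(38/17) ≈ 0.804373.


n/m = 114/51 = 38/17.
ln(n/m) ≈ 0.804373.
2*ln(n/m) ≈ 1.608746.
m/(2*ln(n/m)) ≈ 51/1.608746 ≈ 31.7017.
floor = 31.
k_max = max(1, 31) = 31.

31


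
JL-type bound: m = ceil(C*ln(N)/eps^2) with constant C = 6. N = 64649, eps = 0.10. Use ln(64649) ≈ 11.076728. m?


ln(64649) ≈ 11.076728.
eps^2 = 0.10^2 = 0.01.
C*ln(N)/eps^2 ≈ 6*11.076728/0.01 ≈ 6646.0368.
m = ceil(6646.0368) = 6647.

6647


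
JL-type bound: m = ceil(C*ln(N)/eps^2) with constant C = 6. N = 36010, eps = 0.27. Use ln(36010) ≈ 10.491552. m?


ln(36010) ≈ 10.491552.
eps^2 = 0.27^2 = 0.0729.
C*ln(N)/eps^2 ≈ 6*10.491552/0.0729 ≈ 863.5022.
m = ceil(863.5022) = 864.

864


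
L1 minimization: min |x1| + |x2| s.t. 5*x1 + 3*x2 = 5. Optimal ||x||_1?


Axis intercepts:
  x1 = 1, x2 = 0: L1 = 1
  x1 = 0, x2 = 5/3: L1 = 5/3
x* = (1, 0)
||x*||_1 = 1.

1


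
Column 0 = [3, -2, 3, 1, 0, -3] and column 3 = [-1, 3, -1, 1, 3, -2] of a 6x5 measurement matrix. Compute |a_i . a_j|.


Inner product: 3*-1 + -2*3 + 3*-1 + 1*1 + 0*3 + -3*-2
Products: [-3, -6, -3, 1, 0, 6]
Sum = -5.
|dot| = 5.

5


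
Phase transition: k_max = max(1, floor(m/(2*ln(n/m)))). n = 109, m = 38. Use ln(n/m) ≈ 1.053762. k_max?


n/m = 109/38.
ln(n/m) ≈ 1.053762.
2*ln(n/m) ≈ 2.107524.
m/(2*ln(n/m)) ≈ 38/2.107524 ≈ 18.0306.
floor = 18.
k_max = max(1, 18) = 18.

18


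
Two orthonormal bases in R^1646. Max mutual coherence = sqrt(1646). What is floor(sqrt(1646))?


40^2 = 1600 <= 1646 < 1681 = 41^2, so 40 <= sqrt(1646) < 41.
floor(sqrt(1646)) = 40.

40


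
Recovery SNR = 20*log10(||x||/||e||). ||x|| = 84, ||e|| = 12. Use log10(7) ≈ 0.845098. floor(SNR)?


||x||/||e|| = 84/12 = 7.
log10(7) ≈ 0.845098.
20*log10(||x||/||e||) ≈ 20*0.845098 = 16.90196.
floor(16.90196) = 16.

16


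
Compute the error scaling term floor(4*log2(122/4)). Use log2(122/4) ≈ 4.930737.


log2(n/k) = log2(122/4) ≈ 4.930737.
k*log2(n/k) ≈ 4*4.930737 = 19.722948.
floor(19.722948) = 19.

19


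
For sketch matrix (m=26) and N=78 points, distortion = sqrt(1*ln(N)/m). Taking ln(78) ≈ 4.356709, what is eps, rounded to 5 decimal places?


ln(78) ≈ 4.356709.
1*ln(N)/m ≈ 1*4.356709/26 ≈ 0.16756573.
eps = sqrt(0.16756573) ≈ 0.4093479 ≈ 0.40935.

0.40935


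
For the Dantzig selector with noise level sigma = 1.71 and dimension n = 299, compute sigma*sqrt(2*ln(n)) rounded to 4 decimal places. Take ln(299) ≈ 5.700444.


ln(299) ≈ 5.700444.
2*ln(n) ≈ 11.400888.
sqrt(2*ln(n)) ≈ sqrt(11.400888) ≈ 3.37652.
threshold ≈ 1.71*3.37652 = 5.7738492 ≈ 5.7738.

5.7738


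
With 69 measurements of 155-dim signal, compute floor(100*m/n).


100*m/n = 100*69/155 ≈ 44.5161.
floor = 44.

44


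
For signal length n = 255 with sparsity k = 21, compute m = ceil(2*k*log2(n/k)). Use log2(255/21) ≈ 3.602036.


log2(n/k) = log2(255/21) ≈ 3.602036.
2*k*log2(n/k) ≈ 2*21*3.602036 = 151.285512.
m = ceil(151.285512) = 152.

152


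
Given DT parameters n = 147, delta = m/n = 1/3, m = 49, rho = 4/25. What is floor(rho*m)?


m = 1/3*147 = 49.
rho = 4/25.
rho*m = 4/25*49 = 7.84.
k = floor(7.84) = 7.

7


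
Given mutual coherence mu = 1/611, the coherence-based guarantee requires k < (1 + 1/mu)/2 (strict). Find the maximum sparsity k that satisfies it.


1/mu = 611.
1 + 1/mu = 612.
(1 + 1/mu)/2 = 306 is an integer and the inequality is strict, so k_max = 306 - 1 = 305.

305


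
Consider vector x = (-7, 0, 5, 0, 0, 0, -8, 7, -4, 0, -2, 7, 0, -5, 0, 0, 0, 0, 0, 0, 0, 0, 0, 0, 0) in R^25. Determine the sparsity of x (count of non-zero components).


Non-zero positions: [0, 2, 6, 7, 8, 10, 11, 13].
Sparsity = 8.

8


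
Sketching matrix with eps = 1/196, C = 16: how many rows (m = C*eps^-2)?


1/eps = 196.
(1/eps)^2 = 38416.
m = 16*38416 = 614656.

614656


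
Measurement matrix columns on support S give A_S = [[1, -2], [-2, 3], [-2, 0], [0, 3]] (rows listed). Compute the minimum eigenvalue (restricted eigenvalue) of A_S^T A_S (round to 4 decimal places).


A_S^T A_S = [[9, -8], [-8, 22]].
trace = 31.
det = 134.
disc = trace^2 - 4*det = 961 - 4*134 = 425.
sqrt(425) ≈ 20.615528.
lam_min = (31 - sqrt(425))/2 ≈ (31 - 20.615528)/2 = 5.192236 ≈ 5.1922.

5.1922


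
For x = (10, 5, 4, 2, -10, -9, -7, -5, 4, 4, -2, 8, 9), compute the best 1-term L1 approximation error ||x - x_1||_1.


Sorted |x_i| descending: [10, 10, 9, 9, 8, 7, 5, 5, 4, 4, 4, 2, 2]
Keep top 1: [10]
Tail entries: [10, 9, 9, 8, 7, 5, 5, 4, 4, 4, 2, 2]
L1 error = sum of tail = 69.

69


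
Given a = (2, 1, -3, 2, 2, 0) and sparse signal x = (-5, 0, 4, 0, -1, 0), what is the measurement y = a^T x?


Non-zero terms: ['2*-5', '-3*4', '2*-1']
Products: [-10, -12, -2]
y = sum = -24.

-24


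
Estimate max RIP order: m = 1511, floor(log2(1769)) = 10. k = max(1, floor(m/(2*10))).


floor(log2(1769)) = 10.
2*10 = 20.
m/(2*floor(log2(n))) = 1511/20 ≈ 75.55.
floor = 75.
k = max(1, 75) = 75.

75


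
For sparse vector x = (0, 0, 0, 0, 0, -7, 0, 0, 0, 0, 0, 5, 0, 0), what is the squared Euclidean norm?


Non-zero entries: [(5, -7), (11, 5)]
Squares: [49, 25]
||x||_2^2 = sum = 74.

74


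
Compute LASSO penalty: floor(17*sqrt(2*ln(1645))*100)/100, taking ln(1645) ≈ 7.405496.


ln(1645) ≈ 7.405496.
2*ln(n) ≈ 14.810992.
sqrt(2*ln(n)) ≈ sqrt(14.810992) ≈ 3.848505.
lambda ≈ 17*3.848505 = 65.424585.
floor(lambda*100)/100 = 65.42.

65.42


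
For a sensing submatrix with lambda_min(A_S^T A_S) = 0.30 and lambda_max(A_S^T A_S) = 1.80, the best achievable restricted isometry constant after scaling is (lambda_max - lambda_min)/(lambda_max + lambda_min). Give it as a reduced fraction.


lambda_max - lambda_min = 1.80 - 0.30 = 1.50.
lambda_max + lambda_min = 1.80 + 0.30 = 2.10.
delta = 1.50/2.10 = 150/210 = 5/7.

5/7


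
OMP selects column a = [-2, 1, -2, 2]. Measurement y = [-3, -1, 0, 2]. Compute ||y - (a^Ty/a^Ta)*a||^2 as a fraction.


a^T a = 13.
a^T y = 9.
coeff = 9/13 = 9/13.
||r||^2 = 101/13.

101/13
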